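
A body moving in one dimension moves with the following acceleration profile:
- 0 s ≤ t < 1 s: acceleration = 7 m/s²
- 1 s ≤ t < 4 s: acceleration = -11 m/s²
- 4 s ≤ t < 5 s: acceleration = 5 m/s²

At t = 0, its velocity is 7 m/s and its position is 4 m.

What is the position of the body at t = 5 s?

-9.5 m

On each constant-a segment, Δv = aΔt and Δx = v₀Δt + ½aΔt²; chain segment to segment.
0–1 s: v starts 7 m/s; Δx = 7·1 + ½·7·1² = 10.5 m; v ends 14 m/s.
1–4 s: v starts 14 m/s; Δx = 14·3 + ½·-11·3² = -7.5 m; v ends -19 m/s.
4–5 s: v starts -19 m/s; Δx = -19·1 + ½·5·1² = -16.5 m; v ends -14 m/s.
x(5) = 4 + Σ Δx = -9.5 m.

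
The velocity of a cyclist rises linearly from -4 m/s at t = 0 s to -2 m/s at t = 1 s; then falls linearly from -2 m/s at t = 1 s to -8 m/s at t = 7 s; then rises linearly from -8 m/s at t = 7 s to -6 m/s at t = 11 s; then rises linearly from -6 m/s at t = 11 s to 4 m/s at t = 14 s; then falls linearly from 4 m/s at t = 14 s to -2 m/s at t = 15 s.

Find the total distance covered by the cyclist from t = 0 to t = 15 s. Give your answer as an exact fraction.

1057/15 m

Total distance travelled is ∫|v| dt — sum the magnitudes of each area piece.
0–1 s: |½(-4 + -2)(1)| = 3 m
1–7 s: |½(-2 + -8)(6)| = 30 m
7–11 s: |½(-8 + -6)(4)| = 28 m
11–14 s: v = 0 at t = 12.8 s; triangle areas 5.4 + 2.4 = 7.8 m
14–15 s: v = 0 at t = 44/3 s; triangle areas 4/3 + 1/3 = 5/3 m
Total distance = 1057/15 m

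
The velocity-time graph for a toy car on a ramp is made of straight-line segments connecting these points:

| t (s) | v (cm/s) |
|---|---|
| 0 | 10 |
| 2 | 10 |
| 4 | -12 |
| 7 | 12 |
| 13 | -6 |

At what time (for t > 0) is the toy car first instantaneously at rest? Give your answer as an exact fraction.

v changes sign on 2–4 s (from 10 to -12); the graph is linear there, so v = 0 at t = 2 + (-10)·(4 − 2)/(-12 − 10) = 32/11 s.

t = 32/11 s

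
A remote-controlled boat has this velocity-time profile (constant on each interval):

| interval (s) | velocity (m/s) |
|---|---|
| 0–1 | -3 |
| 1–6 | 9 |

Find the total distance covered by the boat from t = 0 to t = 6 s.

48 m

Distance (not displacement) is the total path length: add the absolute areas under v-t.
0–1 s: |-3| × 1 = 3 m
1–6 s: |9| × 5 = 45 m
Total distance = 48 m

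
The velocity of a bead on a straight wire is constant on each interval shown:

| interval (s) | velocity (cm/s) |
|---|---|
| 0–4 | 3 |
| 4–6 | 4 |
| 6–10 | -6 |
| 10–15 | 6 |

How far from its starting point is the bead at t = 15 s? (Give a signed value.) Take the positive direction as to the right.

Net displacement equals the area under the velocity-time graph (areas below the axis count negative).
0–4 s: 3 × 4 = 12 cm
4–6 s: 4 × 2 = 8 cm
6–10 s: -6 × 4 = -24 cm
10–15 s: 6 × 5 = 30 cm
Net displacement = 26 cm

26 cm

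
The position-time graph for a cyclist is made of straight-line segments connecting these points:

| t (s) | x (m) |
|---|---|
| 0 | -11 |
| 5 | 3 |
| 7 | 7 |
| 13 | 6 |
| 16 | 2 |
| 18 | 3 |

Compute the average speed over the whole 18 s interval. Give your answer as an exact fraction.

4/3 m/s

Average speed = (total path length)/(elapsed time); on a piecewise-linear x-t graph the path length is Σ|Δx|.
0–5 s: |Δx| = |3 − -11| = 14 m
5–7 s: |Δx| = |7 − 3| = 4 m
7–13 s: |Δx| = |6 − 7| = 1 m
13–16 s: |Δx| = |2 − 6| = 4 m
16–18 s: |Δx| = |3 − 2| = 1 m
Total path = 24 m; average speed = 24/18 = 4/3 m/s.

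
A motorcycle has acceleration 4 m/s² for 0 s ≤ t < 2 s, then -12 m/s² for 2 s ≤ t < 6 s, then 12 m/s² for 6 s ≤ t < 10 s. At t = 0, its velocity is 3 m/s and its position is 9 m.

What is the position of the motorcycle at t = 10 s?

-81 m

On each constant-a segment, Δv = aΔt and Δx = v₀Δt + ½aΔt²; chain segment to segment.
0–2 s: v starts 3 m/s; Δx = 3·2 + ½·4·2² = 14 m; v ends 11 m/s.
2–6 s: v starts 11 m/s; Δx = 11·4 + ½·-12·4² = -52 m; v ends -37 m/s.
6–10 s: v starts -37 m/s; Δx = -37·4 + ½·12·4² = -52 m; v ends 11 m/s.
x(10) = 9 + Σ Δx = -81 m.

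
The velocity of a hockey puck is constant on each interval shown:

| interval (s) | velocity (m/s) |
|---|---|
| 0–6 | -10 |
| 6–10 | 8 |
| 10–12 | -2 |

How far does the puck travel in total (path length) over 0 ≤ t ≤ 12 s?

96 m

Distance (not displacement) is the total path length: add the absolute areas under v-t.
0–6 s: |-10| × 6 = 60 m
6–10 s: |8| × 4 = 32 m
10–12 s: |-2| × 2 = 4 m
Total distance = 96 m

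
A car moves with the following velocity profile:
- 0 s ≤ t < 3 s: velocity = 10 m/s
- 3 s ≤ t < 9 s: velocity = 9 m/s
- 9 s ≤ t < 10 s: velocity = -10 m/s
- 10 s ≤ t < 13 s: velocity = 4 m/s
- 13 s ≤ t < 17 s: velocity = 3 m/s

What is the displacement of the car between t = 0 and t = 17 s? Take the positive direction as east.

98 m

Net displacement equals the area under the velocity-time graph (areas below the axis count negative).
0–3 s: 10 × 3 = 30 m
3–9 s: 9 × 6 = 54 m
9–10 s: -10 × 1 = -10 m
10–13 s: 4 × 3 = 12 m
13–17 s: 3 × 4 = 12 m
Net displacement = 98 m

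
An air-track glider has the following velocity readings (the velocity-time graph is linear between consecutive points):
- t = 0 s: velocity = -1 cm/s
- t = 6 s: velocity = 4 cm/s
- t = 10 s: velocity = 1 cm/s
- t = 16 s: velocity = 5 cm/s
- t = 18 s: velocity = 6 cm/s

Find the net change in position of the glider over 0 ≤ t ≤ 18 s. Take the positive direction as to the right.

48 cm

Displacement is the signed area under the v-t curve.
0–6 s: ½(-1 + 4)(6) = 9 cm
6–10 s: ½(4 + 1)(4) = 10 cm
10–16 s: ½(1 + 5)(6) = 18 cm
16–18 s: ½(5 + 6)(2) = 11 cm
Net displacement = 48 cm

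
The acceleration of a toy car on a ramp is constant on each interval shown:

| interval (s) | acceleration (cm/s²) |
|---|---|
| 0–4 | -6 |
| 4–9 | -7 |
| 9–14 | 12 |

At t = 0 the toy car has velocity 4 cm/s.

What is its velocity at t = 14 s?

Δv equals the area under the a-t graph; then v = v₀ + Δv.
0–4 s: -6 × 4 = -24 cm/s
4–9 s: -7 × 5 = -35 cm/s
9–14 s: 12 × 5 = 60 cm/s
Δv = 1 cm/s, so v(14) = 4 + (1) = 5 cm/s.

5 cm/s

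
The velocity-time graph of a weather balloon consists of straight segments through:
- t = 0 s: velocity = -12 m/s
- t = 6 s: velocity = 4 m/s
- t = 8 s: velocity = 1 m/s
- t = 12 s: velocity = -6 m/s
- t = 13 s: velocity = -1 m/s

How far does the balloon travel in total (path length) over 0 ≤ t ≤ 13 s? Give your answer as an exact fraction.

Total distance travelled is ∫|v| dt — sum the magnitudes of each area piece.
0–6 s: v = 0 at t = 4.5 s; triangle areas 27 + 3 = 30 m
6–8 s: |½(4 + 1)(2)| = 5 m
8–12 s: v = 0 at t = 60/7 s; triangle areas 2/7 + 72/7 = 74/7 m
12–13 s: |½(-6 + -1)(1)| = 3.5 m
Total distance = 687/14 m

687/14 m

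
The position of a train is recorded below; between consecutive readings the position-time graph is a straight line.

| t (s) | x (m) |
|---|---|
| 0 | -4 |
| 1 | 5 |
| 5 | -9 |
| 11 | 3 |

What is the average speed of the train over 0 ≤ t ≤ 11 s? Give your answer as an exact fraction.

35/11 m/s

Average speed = (total path length)/(elapsed time); on a piecewise-linear x-t graph the path length is Σ|Δx|.
0–1 s: |Δx| = |5 − -4| = 9 m
1–5 s: |Δx| = |-9 − 5| = 14 m
5–11 s: |Δx| = |3 − -9| = 12 m
Total path = 35 m; average speed = 35/11 = 35/11 m/s.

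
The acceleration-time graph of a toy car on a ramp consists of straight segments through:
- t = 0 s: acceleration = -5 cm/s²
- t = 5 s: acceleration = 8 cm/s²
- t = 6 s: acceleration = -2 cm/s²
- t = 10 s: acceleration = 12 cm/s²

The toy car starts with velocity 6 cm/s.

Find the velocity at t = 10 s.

Δv equals the area under the a-t graph; then v = v₀ + Δv.
0–5 s: ½(-5 + 8)(5) = 7.5 cm/s
5–6 s: ½(8 + -2)(1) = 3 cm/s
6–10 s: ½(-2 + 12)(4) = 20 cm/s
Δv = 30.5 cm/s, so v(10) = 6 + (30.5) = 36.5 cm/s.

36.5 cm/s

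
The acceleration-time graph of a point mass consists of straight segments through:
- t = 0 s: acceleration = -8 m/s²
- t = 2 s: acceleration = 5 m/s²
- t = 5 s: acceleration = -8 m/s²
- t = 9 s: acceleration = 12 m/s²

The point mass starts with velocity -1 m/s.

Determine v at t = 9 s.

Δv equals the area under the a-t graph; then v = v₀ + Δv.
0–2 s: ½(-8 + 5)(2) = -3 m/s
2–5 s: ½(5 + -8)(3) = -4.5 m/s
5–9 s: ½(-8 + 12)(4) = 8 m/s
Δv = 0.5 m/s, so v(9) = -1 + (0.5) = -0.5 m/s.

-0.5 m/s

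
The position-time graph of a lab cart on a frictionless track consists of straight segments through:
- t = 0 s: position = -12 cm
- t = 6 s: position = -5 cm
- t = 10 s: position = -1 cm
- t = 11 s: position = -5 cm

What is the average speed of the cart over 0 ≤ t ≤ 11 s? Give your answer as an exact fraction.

15/11 cm/s

Average speed = (total path length)/(elapsed time); on a piecewise-linear x-t graph the path length is Σ|Δx|.
0–6 s: |Δx| = |-5 − -12| = 7 cm
6–10 s: |Δx| = |-1 − -5| = 4 cm
10–11 s: |Δx| = |-5 − -1| = 4 cm
Total path = 15 cm; average speed = 15/11 = 15/11 cm/s.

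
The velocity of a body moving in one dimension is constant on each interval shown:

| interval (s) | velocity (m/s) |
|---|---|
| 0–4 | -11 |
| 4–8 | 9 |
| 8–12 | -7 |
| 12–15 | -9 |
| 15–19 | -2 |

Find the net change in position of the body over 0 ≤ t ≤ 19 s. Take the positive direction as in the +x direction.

-71 m

Displacement is the signed area under the v-t curve.
0–4 s: -11 × 4 = -44 m
4–8 s: 9 × 4 = 36 m
8–12 s: -7 × 4 = -28 m
12–15 s: -9 × 3 = -27 m
15–19 s: -2 × 4 = -8 m
Net displacement = -71 m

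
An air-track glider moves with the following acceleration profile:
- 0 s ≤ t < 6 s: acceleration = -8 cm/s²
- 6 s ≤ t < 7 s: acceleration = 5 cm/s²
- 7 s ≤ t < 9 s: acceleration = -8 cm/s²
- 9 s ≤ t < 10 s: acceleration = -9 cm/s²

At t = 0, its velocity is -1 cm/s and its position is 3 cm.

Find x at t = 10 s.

On each constant-a segment, Δv = aΔt and Δx = v₀Δt + ½aΔt²; chain segment to segment.
0–6 s: v starts -1 cm/s; Δx = -1·6 + ½·-8·6² = -150 cm; v ends -49 cm/s.
6–7 s: v starts -49 cm/s; Δx = -49·1 + ½·5·1² = -46.5 cm; v ends -44 cm/s.
7–9 s: v starts -44 cm/s; Δx = -44·2 + ½·-8·2² = -104 cm; v ends -60 cm/s.
9–10 s: v starts -60 cm/s; Δx = -60·1 + ½·-9·1² = -64.5 cm; v ends -69 cm/s.
x(10) = 3 + Σ Δx = -362 cm.

-362 cm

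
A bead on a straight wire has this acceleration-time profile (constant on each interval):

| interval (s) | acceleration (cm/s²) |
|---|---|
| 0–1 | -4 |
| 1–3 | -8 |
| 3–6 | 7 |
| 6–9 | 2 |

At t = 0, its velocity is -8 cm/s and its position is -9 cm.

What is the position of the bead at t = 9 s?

On each constant-a segment, Δv = aΔt and Δx = v₀Δt + ½aΔt²; chain segment to segment.
0–1 s: v starts -8 cm/s; Δx = -8·1 + ½·-4·1² = -10 cm; v ends -12 cm/s.
1–3 s: v starts -12 cm/s; Δx = -12·2 + ½·-8·2² = -40 cm; v ends -28 cm/s.
3–6 s: v starts -28 cm/s; Δx = -28·3 + ½·7·3² = -52.5 cm; v ends -7 cm/s.
6–9 s: v starts -7 cm/s; Δx = -7·3 + ½·2·3² = -12 cm; v ends -1 cm/s.
x(9) = -9 + Σ Δx = -123.5 cm.

-123.5 cm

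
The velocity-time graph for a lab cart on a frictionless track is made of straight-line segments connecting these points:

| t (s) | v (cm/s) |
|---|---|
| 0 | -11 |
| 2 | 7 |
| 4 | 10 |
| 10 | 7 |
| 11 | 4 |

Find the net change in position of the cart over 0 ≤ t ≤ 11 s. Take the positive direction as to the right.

69.5 cm

Net displacement equals the area under the velocity-time graph (areas below the axis count negative).
0–2 s: ½(-11 + 7)(2) = -4 cm
2–4 s: ½(7 + 10)(2) = 17 cm
4–10 s: ½(10 + 7)(6) = 51 cm
10–11 s: ½(7 + 4)(1) = 5.5 cm
Net displacement = 69.5 cm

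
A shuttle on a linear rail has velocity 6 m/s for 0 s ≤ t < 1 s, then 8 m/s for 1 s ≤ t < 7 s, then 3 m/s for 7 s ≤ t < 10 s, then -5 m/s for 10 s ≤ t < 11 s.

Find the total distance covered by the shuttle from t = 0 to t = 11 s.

68 m

Distance (not displacement) is the total path length: add the absolute areas under v-t.
0–1 s: |6| × 1 = 6 m
1–7 s: |8| × 6 = 48 m
7–10 s: |3| × 3 = 9 m
10–11 s: |-5| × 1 = 5 m
Total distance = 68 m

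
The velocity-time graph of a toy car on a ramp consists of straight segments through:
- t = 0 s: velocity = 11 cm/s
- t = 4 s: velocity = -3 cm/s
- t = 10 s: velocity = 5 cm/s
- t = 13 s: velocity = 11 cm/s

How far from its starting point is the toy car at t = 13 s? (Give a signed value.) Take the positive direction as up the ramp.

Net displacement equals the area under the velocity-time graph (areas below the axis count negative).
0–4 s: ½(11 + -3)(4) = 16 cm
4–10 s: ½(-3 + 5)(6) = 6 cm
10–13 s: ½(5 + 11)(3) = 24 cm
Net displacement = 46 cm

46 cm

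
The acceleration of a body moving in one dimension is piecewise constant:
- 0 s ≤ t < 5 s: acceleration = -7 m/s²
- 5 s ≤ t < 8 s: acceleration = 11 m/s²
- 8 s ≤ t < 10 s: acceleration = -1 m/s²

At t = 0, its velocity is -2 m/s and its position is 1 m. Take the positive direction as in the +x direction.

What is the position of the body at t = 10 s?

On each constant-a segment, Δv = aΔt and Δx = v₀Δt + ½aΔt²; chain segment to segment.
0–5 s: v starts -2 m/s; Δx = -2·5 + ½·-7·5² = -97.5 m; v ends -37 m/s.
5–8 s: v starts -37 m/s; Δx = -37·3 + ½·11·3² = -61.5 m; v ends -4 m/s.
8–10 s: v starts -4 m/s; Δx = -4·2 + ½·-1·2² = -10 m; v ends -6 m/s.
x(10) = 1 + Σ Δx = -168 m.

-168 m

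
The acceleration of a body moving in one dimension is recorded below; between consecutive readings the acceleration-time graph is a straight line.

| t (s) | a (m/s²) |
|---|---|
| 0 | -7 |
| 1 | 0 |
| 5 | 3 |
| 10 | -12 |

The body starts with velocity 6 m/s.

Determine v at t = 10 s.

Δv equals the area under the a-t graph; then v = v₀ + Δv.
0–1 s: ½(-7 + 0)(1) = -3.5 m/s
1–5 s: ½(0 + 3)(4) = 6 m/s
5–10 s: ½(3 + -12)(5) = -22.5 m/s
Δv = -20 m/s, so v(10) = 6 + (-20) = -14 m/s.

-14 m/s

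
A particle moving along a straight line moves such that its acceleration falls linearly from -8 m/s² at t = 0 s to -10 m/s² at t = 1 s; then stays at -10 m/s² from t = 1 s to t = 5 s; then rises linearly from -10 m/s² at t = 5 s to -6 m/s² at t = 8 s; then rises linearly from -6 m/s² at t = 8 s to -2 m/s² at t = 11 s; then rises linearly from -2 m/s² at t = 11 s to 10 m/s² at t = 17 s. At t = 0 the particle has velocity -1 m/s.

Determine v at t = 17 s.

Δv equals the area under the a-t graph; then v = v₀ + Δv.
0–1 s: ½(-8 + -10)(1) = -9 m/s
1–5 s: -10 × 4 = -40 m/s
5–8 s: ½(-10 + -6)(3) = -24 m/s
8–11 s: ½(-6 + -2)(3) = -12 m/s
11–17 s: ½(-2 + 10)(6) = 24 m/s
Δv = -61 m/s, so v(17) = -1 + (-61) = -62 m/s.

-62 m/s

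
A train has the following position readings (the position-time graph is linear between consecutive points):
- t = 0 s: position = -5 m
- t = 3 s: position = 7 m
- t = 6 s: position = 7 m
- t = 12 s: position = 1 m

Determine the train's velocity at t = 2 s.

4 m/s

Velocity is the slope of the x-t graph on 0–3 s: (7 − -5)/(3 − 0) = 4 m/s.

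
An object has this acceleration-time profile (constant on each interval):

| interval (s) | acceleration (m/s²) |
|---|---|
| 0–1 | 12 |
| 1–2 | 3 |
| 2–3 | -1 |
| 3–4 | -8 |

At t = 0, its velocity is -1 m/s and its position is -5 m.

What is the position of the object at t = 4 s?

On each constant-a segment, Δv = aΔt and Δx = v₀Δt + ½aΔt²; chain segment to segment.
0–1 s: v starts -1 m/s; Δx = -1·1 + ½·12·1² = 5 m; v ends 11 m/s.
1–2 s: v starts 11 m/s; Δx = 11·1 + ½·3·1² = 12.5 m; v ends 14 m/s.
2–3 s: v starts 14 m/s; Δx = 14·1 + ½·-1·1² = 13.5 m; v ends 13 m/s.
3–4 s: v starts 13 m/s; Δx = 13·1 + ½·-8·1² = 9 m; v ends 5 m/s.
x(4) = -5 + Σ Δx = 35 m.

35 m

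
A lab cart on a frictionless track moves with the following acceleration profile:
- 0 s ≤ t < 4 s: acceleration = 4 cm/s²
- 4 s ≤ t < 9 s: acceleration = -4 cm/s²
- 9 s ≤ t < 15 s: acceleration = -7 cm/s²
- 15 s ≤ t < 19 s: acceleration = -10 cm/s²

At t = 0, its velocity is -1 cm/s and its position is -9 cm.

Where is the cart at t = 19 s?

-380 cm

On each constant-a segment, Δv = aΔt and Δx = v₀Δt + ½aΔt²; chain segment to segment.
0–4 s: v starts -1 cm/s; Δx = -1·4 + ½·4·4² = 28 cm; v ends 15 cm/s.
4–9 s: v starts 15 cm/s; Δx = 15·5 + ½·-4·5² = 25 cm; v ends -5 cm/s.
9–15 s: v starts -5 cm/s; Δx = -5·6 + ½·-7·6² = -156 cm; v ends -47 cm/s.
15–19 s: v starts -47 cm/s; Δx = -47·4 + ½·-10·4² = -268 cm; v ends -87 cm/s.
x(19) = -9 + Σ Δx = -380 cm.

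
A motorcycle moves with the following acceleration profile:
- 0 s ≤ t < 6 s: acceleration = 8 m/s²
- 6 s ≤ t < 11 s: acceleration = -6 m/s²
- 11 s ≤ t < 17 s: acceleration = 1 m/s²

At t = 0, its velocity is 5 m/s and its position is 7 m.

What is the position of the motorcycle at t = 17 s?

527 m

On each constant-a segment, Δv = aΔt and Δx = v₀Δt + ½aΔt²; chain segment to segment.
0–6 s: v starts 5 m/s; Δx = 5·6 + ½·8·6² = 174 m; v ends 53 m/s.
6–11 s: v starts 53 m/s; Δx = 53·5 + ½·-6·5² = 190 m; v ends 23 m/s.
11–17 s: v starts 23 m/s; Δx = 23·6 + ½·1·6² = 156 m; v ends 29 m/s.
x(17) = 7 + Σ Δx = 527 m.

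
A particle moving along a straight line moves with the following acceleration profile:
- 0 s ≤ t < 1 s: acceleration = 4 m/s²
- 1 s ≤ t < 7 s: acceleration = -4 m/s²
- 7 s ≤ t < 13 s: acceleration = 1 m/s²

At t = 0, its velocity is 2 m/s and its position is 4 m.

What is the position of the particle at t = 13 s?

-118 m

On each constant-a segment, Δv = aΔt and Δx = v₀Δt + ½aΔt²; chain segment to segment.
0–1 s: v starts 2 m/s; Δx = 2·1 + ½·4·1² = 4 m; v ends 6 m/s.
1–7 s: v starts 6 m/s; Δx = 6·6 + ½·-4·6² = -36 m; v ends -18 m/s.
7–13 s: v starts -18 m/s; Δx = -18·6 + ½·1·6² = -90 m; v ends -12 m/s.
x(13) = 4 + Σ Δx = -118 m.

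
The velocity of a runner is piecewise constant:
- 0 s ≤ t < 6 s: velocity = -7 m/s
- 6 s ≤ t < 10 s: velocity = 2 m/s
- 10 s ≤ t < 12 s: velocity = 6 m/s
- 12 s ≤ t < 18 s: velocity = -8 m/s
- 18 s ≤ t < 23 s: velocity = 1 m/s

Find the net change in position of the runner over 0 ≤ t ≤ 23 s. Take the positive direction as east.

Displacement is the signed area under the v-t curve.
0–6 s: -7 × 6 = -42 m
6–10 s: 2 × 4 = 8 m
10–12 s: 6 × 2 = 12 m
12–18 s: -8 × 6 = -48 m
18–23 s: 1 × 5 = 5 m
Net displacement = -65 m

-65 m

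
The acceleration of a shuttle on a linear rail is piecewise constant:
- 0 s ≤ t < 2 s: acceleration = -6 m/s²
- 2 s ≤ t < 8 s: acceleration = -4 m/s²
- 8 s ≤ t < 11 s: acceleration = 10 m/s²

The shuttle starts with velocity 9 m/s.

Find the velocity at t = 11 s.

3 m/s

Δv equals the area under the a-t graph; then v = v₀ + Δv.
0–2 s: -6 × 2 = -12 m/s
2–8 s: -4 × 6 = -24 m/s
8–11 s: 10 × 3 = 30 m/s
Δv = -6 m/s, so v(11) = 9 + (-6) = 3 m/s.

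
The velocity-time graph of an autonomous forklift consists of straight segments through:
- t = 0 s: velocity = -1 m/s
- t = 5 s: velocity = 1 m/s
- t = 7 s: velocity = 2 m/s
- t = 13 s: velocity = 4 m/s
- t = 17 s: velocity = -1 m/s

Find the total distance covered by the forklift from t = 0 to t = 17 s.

Total distance travelled is ∫|v| dt — sum the magnitudes of each area piece.
0–5 s: v = 0 at t = 2.5 s; triangle areas 1.25 + 1.25 = 2.5 m
5–7 s: |½(1 + 2)(2)| = 3 m
7–13 s: |½(2 + 4)(6)| = 18 m
13–17 s: v = 0 at t = 16.2 s; triangle areas 6.4 + 0.4 = 6.8 m
Total distance = 30.3 m

30.3 m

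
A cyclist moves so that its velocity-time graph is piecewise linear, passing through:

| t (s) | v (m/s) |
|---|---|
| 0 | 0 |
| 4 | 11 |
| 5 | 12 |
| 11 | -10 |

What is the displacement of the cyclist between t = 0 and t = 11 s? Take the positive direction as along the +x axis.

39.5 m

Net displacement equals the area under the velocity-time graph (areas below the axis count negative).
0–4 s: ½(0 + 11)(4) = 22 m
4–5 s: ½(11 + 12)(1) = 11.5 m
5–11 s: ½(12 + -10)(6) = 6 m
Net displacement = 39.5 m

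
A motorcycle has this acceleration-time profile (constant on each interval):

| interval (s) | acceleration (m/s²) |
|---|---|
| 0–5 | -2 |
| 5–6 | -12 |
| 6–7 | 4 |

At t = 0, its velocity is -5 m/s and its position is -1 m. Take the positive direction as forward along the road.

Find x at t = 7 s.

-97 m

On each constant-a segment, Δv = aΔt and Δx = v₀Δt + ½aΔt²; chain segment to segment.
0–5 s: v starts -5 m/s; Δx = -5·5 + ½·-2·5² = -50 m; v ends -15 m/s.
5–6 s: v starts -15 m/s; Δx = -15·1 + ½·-12·1² = -21 m; v ends -27 m/s.
6–7 s: v starts -27 m/s; Δx = -27·1 + ½·4·1² = -25 m; v ends -23 m/s.
x(7) = -1 + Σ Δx = -97 m.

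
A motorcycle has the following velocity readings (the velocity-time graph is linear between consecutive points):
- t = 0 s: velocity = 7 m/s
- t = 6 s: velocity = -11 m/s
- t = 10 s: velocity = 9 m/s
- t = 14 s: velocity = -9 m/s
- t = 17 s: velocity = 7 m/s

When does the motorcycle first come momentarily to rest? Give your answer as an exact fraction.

v changes sign on 0–6 s (from 7 to -11); the graph is linear there, so v = 0 at t = 0 + (-7)·(6 − 0)/(-11 − 7) = 7/3 s.

t = 7/3 s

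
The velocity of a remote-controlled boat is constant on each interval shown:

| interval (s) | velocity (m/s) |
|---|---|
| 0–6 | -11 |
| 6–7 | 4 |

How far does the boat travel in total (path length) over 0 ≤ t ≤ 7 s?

Total distance travelled is ∫|v| dt — sum the magnitudes of each area piece.
0–6 s: |-11| × 6 = 66 m
6–7 s: |4| × 1 = 4 m
Total distance = 70 m

70 m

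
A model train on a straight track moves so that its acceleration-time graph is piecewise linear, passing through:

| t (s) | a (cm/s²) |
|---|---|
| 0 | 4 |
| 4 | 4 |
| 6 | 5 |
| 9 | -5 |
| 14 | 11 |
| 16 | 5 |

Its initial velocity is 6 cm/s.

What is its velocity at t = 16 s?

62 cm/s

Δv equals the area under the a-t graph; then v = v₀ + Δv.
0–4 s: 4 × 4 = 16 cm/s
4–6 s: ½(4 + 5)(2) = 9 cm/s
6–9 s: ½(5 + -5)(3) = 0 cm/s
9–14 s: ½(-5 + 11)(5) = 15 cm/s
14–16 s: ½(11 + 5)(2) = 16 cm/s
Δv = 56 cm/s, so v(16) = 6 + (56) = 62 cm/s.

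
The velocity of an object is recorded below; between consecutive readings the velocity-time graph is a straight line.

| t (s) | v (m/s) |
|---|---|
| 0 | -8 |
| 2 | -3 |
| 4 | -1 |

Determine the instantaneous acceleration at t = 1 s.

Acceleration is the slope of the v-t graph on 0–2 s: (-3 − -8)/(2 − 0) = 2.5 m/s².

2.5 m/s²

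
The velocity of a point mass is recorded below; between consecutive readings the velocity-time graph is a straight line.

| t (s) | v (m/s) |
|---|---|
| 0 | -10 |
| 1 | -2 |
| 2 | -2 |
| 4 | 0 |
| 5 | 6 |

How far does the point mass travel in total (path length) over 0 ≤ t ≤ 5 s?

13 m

Total distance travelled is ∫|v| dt — sum the magnitudes of each area piece.
0–1 s: |½(-10 + -2)(1)| = 6 m
1–2 s: |-2| × 1 = 2 m
2–4 s: |½(-2 + 0)(2)| = 2 m
4–5 s: |½(0 + 6)(1)| = 3 m
Total distance = 13 m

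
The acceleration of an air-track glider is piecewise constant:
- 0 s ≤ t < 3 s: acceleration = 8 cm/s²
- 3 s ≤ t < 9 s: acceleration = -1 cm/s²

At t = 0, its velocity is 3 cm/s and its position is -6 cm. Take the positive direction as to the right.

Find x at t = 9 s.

On each constant-a segment, Δv = aΔt and Δx = v₀Δt + ½aΔt²; chain segment to segment.
0–3 s: v starts 3 cm/s; Δx = 3·3 + ½·8·3² = 45 cm; v ends 27 cm/s.
3–9 s: v starts 27 cm/s; Δx = 27·6 + ½·-1·6² = 144 cm; v ends 21 cm/s.
x(9) = -6 + Σ Δx = 183 cm.

183 cm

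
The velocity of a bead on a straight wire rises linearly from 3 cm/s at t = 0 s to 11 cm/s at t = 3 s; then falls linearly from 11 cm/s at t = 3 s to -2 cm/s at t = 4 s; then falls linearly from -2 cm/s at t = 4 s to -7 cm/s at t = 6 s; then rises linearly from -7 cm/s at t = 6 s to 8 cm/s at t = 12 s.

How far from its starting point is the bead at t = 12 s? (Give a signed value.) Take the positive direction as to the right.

Displacement is the signed area under the v-t curve.
0–3 s: ½(3 + 11)(3) = 21 cm
3–4 s: ½(11 + -2)(1) = 4.5 cm
4–6 s: ½(-2 + -7)(2) = -9 cm
6–12 s: ½(-7 + 8)(6) = 3 cm
Net displacement = 19.5 cm

19.5 cm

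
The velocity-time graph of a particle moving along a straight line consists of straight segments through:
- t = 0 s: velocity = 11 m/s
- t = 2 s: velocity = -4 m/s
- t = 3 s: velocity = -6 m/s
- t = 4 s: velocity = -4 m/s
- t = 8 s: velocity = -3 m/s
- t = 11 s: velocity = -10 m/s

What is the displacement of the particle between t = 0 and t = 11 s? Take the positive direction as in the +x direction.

Displacement is the signed area under the v-t curve.
0–2 s: ½(11 + -4)(2) = 7 m
2–3 s: ½(-4 + -6)(1) = -5 m
3–4 s: ½(-6 + -4)(1) = -5 m
4–8 s: ½(-4 + -3)(4) = -14 m
8–11 s: ½(-3 + -10)(3) = -19.5 m
Net displacement = -36.5 m

-36.5 m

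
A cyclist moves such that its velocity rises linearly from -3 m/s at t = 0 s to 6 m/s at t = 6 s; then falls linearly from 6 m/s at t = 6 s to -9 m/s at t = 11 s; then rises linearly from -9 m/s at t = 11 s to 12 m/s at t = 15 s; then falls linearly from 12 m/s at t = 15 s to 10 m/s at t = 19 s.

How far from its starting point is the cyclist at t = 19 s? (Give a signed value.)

Net displacement equals the area under the velocity-time graph (areas below the axis count negative).
0–6 s: ½(-3 + 6)(6) = 9 m
6–11 s: ½(6 + -9)(5) = -7.5 m
11–15 s: ½(-9 + 12)(4) = 6 m
15–19 s: ½(12 + 10)(4) = 44 m
Net displacement = 51.5 m

51.5 m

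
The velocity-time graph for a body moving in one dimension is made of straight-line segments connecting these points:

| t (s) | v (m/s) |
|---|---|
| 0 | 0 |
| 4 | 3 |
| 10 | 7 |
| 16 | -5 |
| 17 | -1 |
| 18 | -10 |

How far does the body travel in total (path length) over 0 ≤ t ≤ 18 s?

Total distance travelled is ∫|v| dt — sum the magnitudes of each area piece.
0–4 s: |½(0 + 3)(4)| = 6 m
4–10 s: |½(3 + 7)(6)| = 30 m
10–16 s: v = 0 at t = 13.5 s; triangle areas 12.25 + 6.25 = 18.5 m
16–17 s: |½(-5 + -1)(1)| = 3 m
17–18 s: |½(-1 + -10)(1)| = 5.5 m
Total distance = 63 m

63 m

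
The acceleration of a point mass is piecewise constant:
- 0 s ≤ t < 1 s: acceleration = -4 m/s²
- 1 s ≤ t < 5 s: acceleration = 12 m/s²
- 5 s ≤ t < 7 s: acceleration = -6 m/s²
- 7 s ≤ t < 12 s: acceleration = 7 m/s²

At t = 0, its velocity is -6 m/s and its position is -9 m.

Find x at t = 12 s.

On each constant-a segment, Δv = aΔt and Δx = v₀Δt + ½aΔt²; chain segment to segment.
0–1 s: v starts -6 m/s; Δx = -6·1 + ½·-4·1² = -8 m; v ends -10 m/s.
1–5 s: v starts -10 m/s; Δx = -10·4 + ½·12·4² = 56 m; v ends 38 m/s.
5–7 s: v starts 38 m/s; Δx = 38·2 + ½·-6·2² = 64 m; v ends 26 m/s.
7–12 s: v starts 26 m/s; Δx = 26·5 + ½·7·5² = 217.5 m; v ends 61 m/s.
x(12) = -9 + Σ Δx = 320.5 m.

320.5 m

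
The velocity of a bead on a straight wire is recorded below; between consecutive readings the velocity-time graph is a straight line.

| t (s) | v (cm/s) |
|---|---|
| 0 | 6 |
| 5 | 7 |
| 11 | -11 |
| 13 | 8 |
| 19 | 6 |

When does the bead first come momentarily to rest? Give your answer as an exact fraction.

t = 22/3 s

v changes sign on 5–11 s (from 7 to -11); the graph is linear there, so v = 0 at t = 5 + (-7)·(11 − 5)/(-11 − 7) = 22/3 s.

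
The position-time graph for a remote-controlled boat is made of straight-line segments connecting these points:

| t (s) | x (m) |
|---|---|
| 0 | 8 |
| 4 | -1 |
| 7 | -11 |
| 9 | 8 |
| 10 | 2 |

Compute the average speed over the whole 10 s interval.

4.4 m/s

Average speed = (total path length)/(elapsed time); on a piecewise-linear x-t graph the path length is Σ|Δx|.
0–4 s: |Δx| = |-1 − 8| = 9 m
4–7 s: |Δx| = |-11 − -1| = 10 m
7–9 s: |Δx| = |8 − -11| = 19 m
9–10 s: |Δx| = |2 − 8| = 6 m
Total path = 44 m; average speed = 44/10 = 4.4 m/s.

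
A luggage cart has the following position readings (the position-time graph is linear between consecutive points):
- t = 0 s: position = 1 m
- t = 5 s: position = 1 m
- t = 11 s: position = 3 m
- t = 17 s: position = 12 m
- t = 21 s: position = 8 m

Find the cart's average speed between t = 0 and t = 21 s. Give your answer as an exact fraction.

5/7 m/s

Average speed = (total path length)/(elapsed time); on a piecewise-linear x-t graph the path length is Σ|Δx|.
0–5 s: |Δx| = |1 − 1| = 0 m
5–11 s: |Δx| = |3 − 1| = 2 m
11–17 s: |Δx| = |12 − 3| = 9 m
17–21 s: |Δx| = |8 − 12| = 4 m
Total path = 15 m; average speed = 15/21 = 5/7 m/s.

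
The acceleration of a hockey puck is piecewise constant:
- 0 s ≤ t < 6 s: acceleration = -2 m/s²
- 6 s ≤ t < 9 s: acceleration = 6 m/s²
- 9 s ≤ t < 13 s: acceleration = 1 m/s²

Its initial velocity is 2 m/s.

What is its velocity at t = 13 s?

12 m/s

Δv equals the area under the a-t graph; then v = v₀ + Δv.
0–6 s: -2 × 6 = -12 m/s
6–9 s: 6 × 3 = 18 m/s
9–13 s: 1 × 4 = 4 m/s
Δv = 10 m/s, so v(13) = 2 + (10) = 12 m/s.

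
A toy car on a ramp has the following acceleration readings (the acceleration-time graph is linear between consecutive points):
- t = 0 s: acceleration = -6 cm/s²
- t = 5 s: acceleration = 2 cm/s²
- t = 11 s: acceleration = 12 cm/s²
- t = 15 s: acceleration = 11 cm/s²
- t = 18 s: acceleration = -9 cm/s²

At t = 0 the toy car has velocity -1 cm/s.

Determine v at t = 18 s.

80 cm/s

Δv equals the area under the a-t graph; then v = v₀ + Δv.
0–5 s: ½(-6 + 2)(5) = -10 cm/s
5–11 s: ½(2 + 12)(6) = 42 cm/s
11–15 s: ½(12 + 11)(4) = 46 cm/s
15–18 s: ½(11 + -9)(3) = 3 cm/s
Δv = 81 cm/s, so v(18) = -1 + (81) = 80 cm/s.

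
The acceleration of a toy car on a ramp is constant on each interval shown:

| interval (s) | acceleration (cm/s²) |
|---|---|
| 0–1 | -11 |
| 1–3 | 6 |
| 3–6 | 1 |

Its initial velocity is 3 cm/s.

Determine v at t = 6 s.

7 cm/s

Δv equals the area under the a-t graph; then v = v₀ + Δv.
0–1 s: -11 × 1 = -11 cm/s
1–3 s: 6 × 2 = 12 cm/s
3–6 s: 1 × 3 = 3 cm/s
Δv = 4 cm/s, so v(6) = 3 + (4) = 7 cm/s.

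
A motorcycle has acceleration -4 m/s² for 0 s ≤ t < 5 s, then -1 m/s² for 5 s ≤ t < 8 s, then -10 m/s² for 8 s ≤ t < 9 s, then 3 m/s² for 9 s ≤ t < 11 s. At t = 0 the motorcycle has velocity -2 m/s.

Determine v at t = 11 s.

Δv equals the area under the a-t graph; then v = v₀ + Δv.
0–5 s: -4 × 5 = -20 m/s
5–8 s: -1 × 3 = -3 m/s
8–9 s: -10 × 1 = -10 m/s
9–11 s: 3 × 2 = 6 m/s
Δv = -27 m/s, so v(11) = -2 + (-27) = -29 m/s.

-29 m/s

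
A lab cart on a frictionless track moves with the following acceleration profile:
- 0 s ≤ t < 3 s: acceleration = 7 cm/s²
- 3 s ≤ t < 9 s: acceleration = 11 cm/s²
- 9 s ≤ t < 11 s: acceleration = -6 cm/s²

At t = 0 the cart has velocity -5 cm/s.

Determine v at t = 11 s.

Δv equals the area under the a-t graph; then v = v₀ + Δv.
0–3 s: 7 × 3 = 21 cm/s
3–9 s: 11 × 6 = 66 cm/s
9–11 s: -6 × 2 = -12 cm/s
Δv = 75 cm/s, so v(11) = -5 + (75) = 70 cm/s.

70 cm/s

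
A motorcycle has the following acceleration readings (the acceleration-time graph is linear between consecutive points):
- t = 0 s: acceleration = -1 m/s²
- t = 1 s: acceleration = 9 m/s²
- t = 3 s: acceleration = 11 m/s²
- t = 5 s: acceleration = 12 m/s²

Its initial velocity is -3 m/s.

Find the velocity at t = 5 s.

44 m/s

Δv equals the area under the a-t graph; then v = v₀ + Δv.
0–1 s: ½(-1 + 9)(1) = 4 m/s
1–3 s: ½(9 + 11)(2) = 20 m/s
3–5 s: ½(11 + 12)(2) = 23 m/s
Δv = 47 m/s, so v(5) = -3 + (47) = 44 m/s.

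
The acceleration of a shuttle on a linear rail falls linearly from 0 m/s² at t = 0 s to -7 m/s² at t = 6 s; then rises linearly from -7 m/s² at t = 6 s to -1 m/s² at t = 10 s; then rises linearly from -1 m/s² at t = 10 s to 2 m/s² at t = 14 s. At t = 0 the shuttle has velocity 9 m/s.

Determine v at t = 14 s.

-26 m/s

Δv equals the area under the a-t graph; then v = v₀ + Δv.
0–6 s: ½(0 + -7)(6) = -21 m/s
6–10 s: ½(-7 + -1)(4) = -16 m/s
10–14 s: ½(-1 + 2)(4) = 2 m/s
Δv = -35 m/s, so v(14) = 9 + (-35) = -26 m/s.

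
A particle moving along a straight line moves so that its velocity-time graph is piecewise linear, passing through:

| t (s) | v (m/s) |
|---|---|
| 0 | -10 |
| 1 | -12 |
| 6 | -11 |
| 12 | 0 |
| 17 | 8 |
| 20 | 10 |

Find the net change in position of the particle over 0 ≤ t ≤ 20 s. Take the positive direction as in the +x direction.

-54.5 m

Net displacement equals the area under the velocity-time graph (areas below the axis count negative).
0–1 s: ½(-10 + -12)(1) = -11 m
1–6 s: ½(-12 + -11)(5) = -57.5 m
6–12 s: ½(-11 + 0)(6) = -33 m
12–17 s: ½(0 + 8)(5) = 20 m
17–20 s: ½(8 + 10)(3) = 27 m
Net displacement = -54.5 m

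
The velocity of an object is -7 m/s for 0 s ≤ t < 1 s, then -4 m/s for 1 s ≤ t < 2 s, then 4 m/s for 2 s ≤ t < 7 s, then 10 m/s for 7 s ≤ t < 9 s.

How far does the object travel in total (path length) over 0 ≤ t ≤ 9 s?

Distance (not displacement) is the total path length: add the absolute areas under v-t.
0–1 s: |-7| × 1 = 7 m
1–2 s: |-4| × 1 = 4 m
2–7 s: |4| × 5 = 20 m
7–9 s: |10| × 2 = 20 m
Total distance = 51 m

51 m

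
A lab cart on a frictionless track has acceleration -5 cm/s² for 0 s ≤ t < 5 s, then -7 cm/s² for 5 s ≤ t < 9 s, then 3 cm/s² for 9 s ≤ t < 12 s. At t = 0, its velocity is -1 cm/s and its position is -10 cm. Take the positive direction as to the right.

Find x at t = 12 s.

-386 cm

On each constant-a segment, Δv = aΔt and Δx = v₀Δt + ½aΔt²; chain segment to segment.
0–5 s: v starts -1 cm/s; Δx = -1·5 + ½·-5·5² = -67.5 cm; v ends -26 cm/s.
5–9 s: v starts -26 cm/s; Δx = -26·4 + ½·-7·4² = -160 cm; v ends -54 cm/s.
9–12 s: v starts -54 cm/s; Δx = -54·3 + ½·3·3² = -148.5 cm; v ends -45 cm/s.
x(12) = -10 + Σ Δx = -386 cm.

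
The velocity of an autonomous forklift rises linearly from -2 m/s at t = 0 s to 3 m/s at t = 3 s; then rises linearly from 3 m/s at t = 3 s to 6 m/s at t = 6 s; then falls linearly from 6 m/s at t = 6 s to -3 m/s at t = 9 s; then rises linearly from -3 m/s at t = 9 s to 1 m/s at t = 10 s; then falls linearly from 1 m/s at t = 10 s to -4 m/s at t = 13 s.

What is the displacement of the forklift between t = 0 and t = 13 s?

14 m

Net displacement equals the area under the velocity-time graph (areas below the axis count negative).
0–3 s: ½(-2 + 3)(3) = 1.5 m
3–6 s: ½(3 + 6)(3) = 13.5 m
6–9 s: ½(6 + -3)(3) = 4.5 m
9–10 s: ½(-3 + 1)(1) = -1 m
10–13 s: ½(1 + -4)(3) = -4.5 m
Net displacement = 14 m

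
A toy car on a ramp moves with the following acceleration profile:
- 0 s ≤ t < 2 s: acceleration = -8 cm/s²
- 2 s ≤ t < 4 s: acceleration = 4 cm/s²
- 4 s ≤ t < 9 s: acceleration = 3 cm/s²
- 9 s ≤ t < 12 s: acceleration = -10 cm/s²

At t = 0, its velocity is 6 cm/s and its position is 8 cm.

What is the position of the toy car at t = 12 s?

On each constant-a segment, Δv = aΔt and Δx = v₀Δt + ½aΔt²; chain segment to segment.
0–2 s: v starts 6 cm/s; Δx = 6·2 + ½·-8·2² = -4 cm; v ends -10 cm/s.
2–4 s: v starts -10 cm/s; Δx = -10·2 + ½·4·2² = -12 cm; v ends -2 cm/s.
4–9 s: v starts -2 cm/s; Δx = -2·5 + ½·3·5² = 27.5 cm; v ends 13 cm/s.
9–12 s: v starts 13 cm/s; Δx = 13·3 + ½·-10·3² = -6 cm; v ends -17 cm/s.
x(12) = 8 + Σ Δx = 13.5 cm.

13.5 cm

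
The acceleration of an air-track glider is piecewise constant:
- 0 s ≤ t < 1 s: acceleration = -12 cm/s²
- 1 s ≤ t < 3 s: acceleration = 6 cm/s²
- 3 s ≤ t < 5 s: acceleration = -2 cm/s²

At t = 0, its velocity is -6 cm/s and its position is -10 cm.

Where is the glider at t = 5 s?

On each constant-a segment, Δv = aΔt and Δx = v₀Δt + ½aΔt²; chain segment to segment.
0–1 s: v starts -6 cm/s; Δx = -6·1 + ½·-12·1² = -12 cm; v ends -18 cm/s.
1–3 s: v starts -18 cm/s; Δx = -18·2 + ½·6·2² = -24 cm; v ends -6 cm/s.
3–5 s: v starts -6 cm/s; Δx = -6·2 + ½·-2·2² = -16 cm; v ends -10 cm/s.
x(5) = -10 + Σ Δx = -62 cm.

-62 cm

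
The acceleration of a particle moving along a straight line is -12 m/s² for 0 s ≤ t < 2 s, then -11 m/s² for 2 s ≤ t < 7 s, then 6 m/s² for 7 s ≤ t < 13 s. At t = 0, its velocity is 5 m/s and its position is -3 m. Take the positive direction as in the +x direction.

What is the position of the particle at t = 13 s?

-585.5 m

On each constant-a segment, Δv = aΔt and Δx = v₀Δt + ½aΔt²; chain segment to segment.
0–2 s: v starts 5 m/s; Δx = 5·2 + ½·-12·2² = -14 m; v ends -19 m/s.
2–7 s: v starts -19 m/s; Δx = -19·5 + ½·-11·5² = -232.5 m; v ends -74 m/s.
7–13 s: v starts -74 m/s; Δx = -74·6 + ½·6·6² = -336 m; v ends -38 m/s.
x(13) = -3 + Σ Δx = -585.5 m.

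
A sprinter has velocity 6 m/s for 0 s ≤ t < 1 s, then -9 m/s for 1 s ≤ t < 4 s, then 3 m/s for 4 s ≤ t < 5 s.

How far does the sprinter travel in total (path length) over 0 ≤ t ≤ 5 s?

Distance (not displacement) is the total path length: add the absolute areas under v-t.
0–1 s: |6| × 1 = 6 m
1–4 s: |-9| × 3 = 27 m
4–5 s: |3| × 1 = 3 m
Total distance = 36 m

36 m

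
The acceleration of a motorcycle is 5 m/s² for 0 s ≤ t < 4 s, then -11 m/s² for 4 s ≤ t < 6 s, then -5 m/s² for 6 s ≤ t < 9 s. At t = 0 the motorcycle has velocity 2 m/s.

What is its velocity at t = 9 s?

Δv equals the area under the a-t graph; then v = v₀ + Δv.
0–4 s: 5 × 4 = 20 m/s
4–6 s: -11 × 2 = -22 m/s
6–9 s: -5 × 3 = -15 m/s
Δv = -17 m/s, so v(9) = 2 + (-17) = -15 m/s.

-15 m/s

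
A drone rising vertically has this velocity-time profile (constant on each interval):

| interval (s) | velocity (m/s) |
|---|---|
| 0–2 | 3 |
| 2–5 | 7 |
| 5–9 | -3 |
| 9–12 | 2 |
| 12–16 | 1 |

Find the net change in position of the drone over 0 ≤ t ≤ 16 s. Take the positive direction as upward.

25 m

Net displacement equals the area under the velocity-time graph (areas below the axis count negative).
0–2 s: 3 × 2 = 6 m
2–5 s: 7 × 3 = 21 m
5–9 s: -3 × 4 = -12 m
9–12 s: 2 × 3 = 6 m
12–16 s: 1 × 4 = 4 m
Net displacement = 25 m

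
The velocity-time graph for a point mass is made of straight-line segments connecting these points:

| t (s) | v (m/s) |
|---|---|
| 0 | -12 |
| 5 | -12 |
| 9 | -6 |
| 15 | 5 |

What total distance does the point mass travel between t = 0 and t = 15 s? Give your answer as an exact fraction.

Total distance travelled is ∫|v| dt — sum the magnitudes of each area piece.
0–5 s: |-12| × 5 = 60 m
5–9 s: |½(-12 + -6)(4)| = 36 m
9–15 s: v = 0 at t = 135/11 s; triangle areas 108/11 + 75/11 = 183/11 m
Total distance = 1239/11 m

1239/11 m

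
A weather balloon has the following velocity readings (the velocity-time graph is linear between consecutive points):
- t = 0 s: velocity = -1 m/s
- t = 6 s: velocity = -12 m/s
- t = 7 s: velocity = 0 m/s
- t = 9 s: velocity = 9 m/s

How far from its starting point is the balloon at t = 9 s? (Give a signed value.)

Net displacement equals the area under the velocity-time graph (areas below the axis count negative).
0–6 s: ½(-1 + -12)(6) = -39 m
6–7 s: ½(-12 + 0)(1) = -6 m
7–9 s: ½(0 + 9)(2) = 9 m
Net displacement = -36 m

-36 m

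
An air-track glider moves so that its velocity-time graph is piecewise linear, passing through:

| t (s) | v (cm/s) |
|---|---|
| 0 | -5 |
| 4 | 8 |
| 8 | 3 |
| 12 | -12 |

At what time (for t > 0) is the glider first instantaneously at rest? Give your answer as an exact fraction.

v changes sign on 0–4 s (from -5 to 8); the graph is linear there, so v = 0 at t = 0 + (5)·(4 − 0)/(8 − -5) = 20/13 s.

t = 20/13 s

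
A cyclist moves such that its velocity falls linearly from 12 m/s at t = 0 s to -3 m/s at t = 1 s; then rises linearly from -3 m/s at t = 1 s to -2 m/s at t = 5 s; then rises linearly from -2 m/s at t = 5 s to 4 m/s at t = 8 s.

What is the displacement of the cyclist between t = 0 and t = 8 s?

-2.5 m

Displacement is the signed area under the v-t curve.
0–1 s: ½(12 + -3)(1) = 4.5 m
1–5 s: ½(-3 + -2)(4) = -10 m
5–8 s: ½(-2 + 4)(3) = 3 m
Net displacement = -2.5 m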